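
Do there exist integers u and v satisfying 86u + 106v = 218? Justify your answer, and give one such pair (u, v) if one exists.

Every value of 86u + 106v is a multiple of gcd(86, 106) = 2; since 2 ∣ 218, solutions exist.
Dividing through by 2 reduces the equation to 43u + 53v = 109.
Euclidean algorithm: 53 = 1·43 + 10, 43 = 4·10 + 3, 10 = 3·3 + 1, 3 = 3·1 + 0.
Working back up the chain: 1 = 10 − 3·3 = 10 − 3·(43 − 4·10) = −3·43 + 13·10 = −3·43 + 13·(53 − 1·43) = 13·53 − 16·43. So 43·(-16) + 53·13 = 1.
Times 109: 43·(-1744) + 53·1417 = 109, so (-1744, 1417) solves it.
Shifting by a multiple of (53, −43) keeps it a solution: u = -1744 + 33·53 = 5, v = 1417 − 33·43 = -2.
Indeed 86·5 + 106·(-2) = 430 − 212 = 218.

u = 5, v = -2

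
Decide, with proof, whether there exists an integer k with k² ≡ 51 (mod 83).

k = 47

Take k = 47. Then 47² = 2209 = 26·83 + 51, so 47² ≡ 51 (mod 83).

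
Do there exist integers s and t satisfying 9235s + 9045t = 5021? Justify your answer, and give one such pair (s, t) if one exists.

No, no such integers exist.

gcd(9235, 9045) = 5, so every integer of the form 9235s + 9045t is a multiple of 5.
However 5021 leaves remainder 1 on division by 5.
Therefore 9235s + 9045t = 5021 has no solution in integers.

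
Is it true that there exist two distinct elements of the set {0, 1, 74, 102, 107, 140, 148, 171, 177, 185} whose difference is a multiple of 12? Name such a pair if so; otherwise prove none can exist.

Two integers differ by a multiple of 12 exactly when they have the same residue mod 12. The residues are 0↦0, 1↦1, 74↦2, 102↦6, 107↦11, 140↦8, 148↦4, 171↦3, 177↦9, 185↦5.
No residue repeats among the 10 elements, so no pair has difference ≡ 0 (mod 12).

No such pair exists.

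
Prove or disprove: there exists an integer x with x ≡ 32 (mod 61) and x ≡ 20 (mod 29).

gcd(61, 29) = 1, so the Chinese Remainder Theorem guarantees exactly one residue class mod 1769 satisfying both.
Any solution of the first congruence is x = 32 + 61t; substituting into the second, 61t ≡ 20 − 32 ≡ 17 (mod 29).
61 ≡ 3 (mod 29), so this reads 3t ≡ 17 (mod 29). Invert 3 mod 29 by the Euclidean algorithm: 29 = 9·3 + 2, 3 = 1·2 + 1, 2 = 2·1 + 0; back-substituting, 1 = 3 − 1·2 = 3 − (29 − 9·3) = −29 + 10·3. Hence 3·10 ≡ 1, so 3⁻¹ ≡ 10 (mod 29).
Therefore t ≡ 10·17 = 170 ≡ 25 (mod 29).
Taking t = 25 gives x = 32 + 61·25 = 1557.
Check: 1557 mod 61 = 32, 1557 mod 29 = 20. ✓

x = 1557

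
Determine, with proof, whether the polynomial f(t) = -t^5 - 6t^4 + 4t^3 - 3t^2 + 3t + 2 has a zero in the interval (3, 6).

No.

The endpoint values f(3) = -637 and f(6) = -14776 are both negative. Claim: f(t) < 0 for every t in (3, 6).
Substitute t = 3 + u, where 0 < u < 3 on the interval. Expanding, f(3 + u) = -u^5 - 21u^4 - 158u^3 - 561u^2 - 960u - 637.
The nonzero coefficients here are all negative, so for u > 0 every term is negative (or zero), and the constant term -637 is strictly negative.
Therefore f(t) < 0 throughout (3, 6), and f has no zero there.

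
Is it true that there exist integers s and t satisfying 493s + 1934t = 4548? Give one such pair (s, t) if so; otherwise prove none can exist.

493 and 1934 are coprime, so 493s + 1934t ranges over all of ℤ.
Run the Euclidean algorithm on 1934 and 493: 1934 = 3·493 + 455, 493 = 1·455 + 38, 455 = 11·38 + 37, 38 = 1·37 + 1, 37 = 37·1 + 0.
Unwinding: 1 = 38 − 1·37 = 38 − (455 − 11·38) = −455 + 12·38 = −455 + 12·(493 − 1·455) = 12·493 − 13·455 = 12·493 − 13·(1934 − 3·493) = −13·1934 + 51·493, i.e. 493·51 + 1934·(-13) = 1.
Times 4548: 493·231948 + 1934·(-59124) = 4548, so (231948, -59124) solves it.
Shifting by a multiple of (1934, −493) keeps it a solution: s = 231948 − 119·1934 = 1802, t = -59124 + 119·493 = -457.
Indeed 493·1802 + 1934·(-457) = 888386 − 883838 = 4548.

s = 1802, t = -457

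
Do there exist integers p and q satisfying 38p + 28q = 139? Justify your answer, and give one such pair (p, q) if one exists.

No, no such integers exist.

gcd(38, 28) = 2, so every integer of the form 38p + 28q is a multiple of 2.
But 139 is not a multiple of 2 (it leaves remainder 1).
Hence no integers p, q satisfy the equation.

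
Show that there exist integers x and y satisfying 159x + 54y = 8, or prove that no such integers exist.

There are no such integers.

Both 159 and 54 are divisible by gcd(159, 54) = 3, hence so is any combination 159x + 54y.
However 8 leaves remainder 2 on division by 3.
Hence no integers x, y satisfy the equation.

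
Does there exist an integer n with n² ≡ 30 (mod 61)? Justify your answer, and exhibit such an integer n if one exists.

61 is prime, so by Euler's criterion 30 is a square mod 61 iff 30^((61−1)/2) = 30^30 ≡ 1 (mod 61).
Repeated squaring mod 61: 30^2 = 900 ≡ 46; 30^4 ≡ 46² = 2116 ≡ 42; 30^8 ≡ 42² = 1764 ≡ 56; 30^16 ≡ 56² = 3136 ≡ 25.
Since 30 = 16 + 8 + 4 + 2, 30^30 ≡ 25 · 56 · 42 · 46; multiplying out mod 61: 25·56 = 1400 ≡ 58, then 58·42 = 2436 ≡ 57, then 57·46 = 2622 ≡ 60. Thus 30^30 ≡ 60 ≡ −1 (mod 61).
The value −1 means 30 is a non-residue modulo 61, so n² ≡ 30 (mod 61) is impossible.

No, no such integer exists.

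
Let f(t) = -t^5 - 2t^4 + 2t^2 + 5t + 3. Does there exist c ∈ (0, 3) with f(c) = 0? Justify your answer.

f(0) = 3 and f(3) = -369, which have opposite signs.
As a polynomial, f is continuous on every closed interval.
By the Intermediate Value Theorem f must vanish at some point of (0, 3).

Yes, such a c exists.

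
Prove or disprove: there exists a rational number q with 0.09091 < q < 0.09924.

q = 2/21

Look for a denominator N such that an integer falls strictly between N·0.09091 and N·0.09924. N = 21 works: 21·0.09091 = 1.90911 < 2 < 2.08404 = 21·0.09924.
Hence 2/21 is a rational number with 0.09091 < 2/21 < 0.09924.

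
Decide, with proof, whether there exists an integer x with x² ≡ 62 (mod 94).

The prime 47 divides 94, so x² ≡ 62 (mod 94) would force x² ≡ 62 ≡ 15 (mod 47).
Apply Euler's criterion with the prime 47: 15 is a quadratic residue iff 15^23 ≡ 1 (mod 47), and a non-residue iff it is ≡ −1.
Squaring successively (mod 47): 15^2 = 225 ≡ 37; 15^4 ≡ 37² = 1369 ≡ 6; 15^8 ≡ 6² = 36 ≡ 36; 15^16 ≡ 36² = 1296 ≡ 27.
Since 23 = 16 + 4 + 2 + 1, 15^23 ≡ 27 · 6 · 37 · 15; multiplying out mod 47: 27·6 = 162 ≡ 21, then 21·37 = 777 ≡ 25, then 25·15 = 375 ≡ 46. Thus 15^23 ≡ 46 ≡ −1 (mod 47).
The value −1 means 15 is a non-residue modulo 47, so x² ≡ 15 (mod 47) is impossible.
So 15 is not a square mod 47, and hence 62 is not a square mod 94.

There is no such integer.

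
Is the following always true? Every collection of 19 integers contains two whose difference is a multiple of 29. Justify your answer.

No; for instance {90, 91, 92, 93, 94, 95, 96, 97, 98, 99, 100, 101, 102, 103, 104, 105, 106, 107, 108} is a counterexample.

Consider the 19 integers 90, 91, …, 108. They lie in distinct residue classes modulo 29, since 19 ≤ 29.
Any two of them differ by at most 18 < 29 and by at least 1, so no difference is a multiple of 29.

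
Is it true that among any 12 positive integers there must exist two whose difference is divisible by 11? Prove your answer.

Partition the integers by their residue mod 11; there are 11 classes.
Since 12 > 11, two of the 12 integers must share a residue class by the pigeonhole principle; call them a and b.
Then a ≡ b (mod 11), i.e. 11 ∣ (a − b).

Yes, this is always true.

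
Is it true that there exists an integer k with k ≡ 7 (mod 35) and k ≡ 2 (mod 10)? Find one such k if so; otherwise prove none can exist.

gcd(35, 10) = 5. A simultaneous solution exists iff 7 ≡ 2 (mod 5); here 7 mod 5 = 2 = 2 mod 5, so it does.
List candidates k ≡ 7 (mod 35): 7, 42. Modulo 10 these are 7, 2; 42 gives 2 as required.
Check: 42 mod 35 = 7, 42 mod 10 = 2. ✓

k = 42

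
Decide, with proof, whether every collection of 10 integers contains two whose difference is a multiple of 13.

Consider the 10 integers 16, 17, …, 25. They lie in distinct residue classes modulo 13, since 10 ≤ 13.
The differences between them range over 1, …, 9, none of which is divisible by 13.

No; for instance {16, 17, 18, 19, 20, 21, 22, 23, 24, 25} is a counterexample.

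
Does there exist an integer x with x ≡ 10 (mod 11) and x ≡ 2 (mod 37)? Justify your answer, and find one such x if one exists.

x = 76

The moduli 11 and 37 are coprime, so by the Chinese Remainder Theorem a unique solution modulo 407 exists.
Any solution of the first congruence is x = 10 + 11t; substituting into the second, 11t ≡ 2 − 10 ≡ 29 (mod 37).
Note 11·27 = 297 ≡ 1 (mod 37) (as 297 − 1 = 8·37), so 11⁻¹ ≡ 27.
Therefore t ≡ 27·29 = 783 ≡ 6 (mod 37).
With t = 6: x = 10 + 11·6 = 76.
Verify: 76 = 6·11 + 10 and 76 = 2·37 + 2. ✓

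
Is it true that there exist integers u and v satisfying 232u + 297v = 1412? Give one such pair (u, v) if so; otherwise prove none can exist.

u = 257, v = -196

Since gcd(232, 297) = 1, every integer is an integer combination of 232 and 297.
Dividing repeatedly: 297 = 1·232 + 65, 232 = 3·65 + 37, 65 = 1·37 + 28, 37 = 1·28 + 9, 28 = 3·9 + 1, 9 = 9·1 + 0.
Unwinding: 1 = 28 − 3·9 = 28 − 3·(37 − 1·28) = −3·37 + 4·28 = −3·37 + 4·(65 − 1·37) = 4·65 − 7·37 = 4·65 − 7·(232 − 3·65) = −7·232 + 25·65 = −7·232 + 25·(297 − 1·232) = 25·297 − 32·232, i.e. 232·(-32) + 297·25 = 1.
Scaling by 1412 gives the particular solution (u, v) = (-45184, 35300).
The general solution is u = -45184 + 297k, v = 35300 − 232k; taking k = 153 gives the smaller pair u = 257, v = -196.
Check: 232·257 + 297·(-196) = 59624 − 58212 = 1412. ✓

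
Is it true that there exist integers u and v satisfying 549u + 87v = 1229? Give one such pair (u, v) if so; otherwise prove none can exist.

There are no such integers.

Any value of 549u + 87v is a multiple of gcd(549, 87) = 3.
But 1229 is not a multiple of 3 (it leaves remainder 2).
So the equation is unsolvable over ℤ.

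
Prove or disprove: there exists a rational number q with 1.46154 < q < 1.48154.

Multiplying by 15: 15·1.46154 = 21.92310 and 15·1.48154 = 22.22310, so the integer 22 lies strictly between them.
Dividing back, 1.46154 < 22/15 < 1.48154, and 22/15 is rational.

q = 22/15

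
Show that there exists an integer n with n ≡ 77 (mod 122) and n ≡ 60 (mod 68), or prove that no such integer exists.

No, no such integer exists.

gcd(122, 68) = 2. If n ≡ 77 (mod 122) and n ≡ 60 (mod 68), then n ≡ 77 (mod 2) and n ≡ 60 (mod 2).
But 77 mod 2 = 1 while 60 mod 2 = 0, a contradiction.
Therefore no such n exists.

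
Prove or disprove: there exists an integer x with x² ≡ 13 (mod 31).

Apply Euler's criterion with the prime 31: 13 is a quadratic residue iff 13^15 ≡ 1 (mod 31), and a non-residue iff it is ≡ −1.
Repeated squaring mod 31: 13^2 = 169 ≡ 14; 13^4 ≡ 14² = 196 ≡ 10; 13^8 ≡ 10² = 100 ≡ 7.
Since 15 = 8 + 4 + 2 + 1, 13^15 ≡ 7 · 10 · 14 · 13; multiplying out mod 31: 7·10 = 70 ≡ 8, then 8·14 = 112 ≡ 19, then 19·13 = 247 ≡ 30. Thus 13^15 ≡ 30 ≡ −1 (mod 31).
By Euler's criterion 13 is a quadratic non-residue mod 31: no x satisfies x² ≡ 13 (mod 31).

No, no such integer exists.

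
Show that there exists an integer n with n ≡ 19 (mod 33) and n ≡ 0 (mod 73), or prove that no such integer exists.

n = 2263

The moduli 33 and 73 are coprime, so by the Chinese Remainder Theorem a unique solution modulo 2409 exists.
Any solution of the first congruence is n = 19 + 33t; substituting into the second, 33t ≡ 0 − 19 ≡ 54 (mod 73).
Since 33·31 = 1023 = 14·73 + 1, the inverse of 33 mod 73 is 31.
Multiplying by 31: t ≡ 31·54 = 1674 ≡ 68 (mod 73).
Taking t = 68 gives n = 19 + 33·68 = 2263.
Verify: 2263 = 68·33 + 19 and 2263 = 31·73 + 0. ✓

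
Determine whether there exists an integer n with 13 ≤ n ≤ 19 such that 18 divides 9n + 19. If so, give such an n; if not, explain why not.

No such integer n in that range exists.

For n = 13, 14, …, 19 the values of 9n + 19 modulo 18 are 10, 1, 10, 1, 10, 1, 10 respectively.
The residue 0 does not occur, so no n in [13, 19] makes 9n + 19 a multiple of 18.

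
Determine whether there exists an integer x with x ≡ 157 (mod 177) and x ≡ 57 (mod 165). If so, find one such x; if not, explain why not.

There is no such integer.

gcd(177, 165) = 3. If x ≡ 157 (mod 177) and x ≡ 57 (mod 165), then x ≡ 157 (mod 3) and x ≡ 57 (mod 3).
These are incompatible: 157 − 57 = 100 is not divisible by 3.
Therefore no such x exists.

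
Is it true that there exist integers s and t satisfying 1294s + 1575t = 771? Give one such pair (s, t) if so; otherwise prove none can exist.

s = 384, t = -315

1294 and 1575 are coprime, so 1294s + 1575t ranges over all of ℤ.
Run the Euclidean algorithm on 1575 and 1294: 1575 = 1·1294 + 281, 1294 = 4·281 + 170, 281 = 1·170 + 111, 170 = 1·111 + 59, 111 = 1·59 + 52, 59 = 1·52 + 7, 52 = 7·7 + 3, 7 = 2·3 + 1, 3 = 3·1 + 0.
Back-substituting, 1 = 7 − 2·3 = 7 − 2·(52 − 7·7) = −2·52 + 15·7 = −2·52 + 15·(59 − 1·52) = 15·59 − 17·52 = 15·59 − 17·(111 − 1·59) = −17·111 + 32·59 = −17·111 + 32·(170 − 1·111) = 32·170 − 49·111 = 32·170 − 49·(281 − 1·170) = −49·281 + 81·170 = −49·281 + 81·(1294 − 4·281) = 81·1294 − 373·281 = 81·1294 − 373·(1575 − 1·1294) = −373·1575 + 454·1294; that is, 1294·454 + 1575·(-373) = 1.
Multiplying through by 771: s = 454·771 = 350034, t = (-373)·771 = -287583 is a solution.
The general solution is s = 350034 + 1575k, t = -287583 − 1294k; taking k = -222 gives the smaller pair s = 384, t = -315.
Indeed 1294·384 + 1575·(-315) = 496896 − 496125 = 771.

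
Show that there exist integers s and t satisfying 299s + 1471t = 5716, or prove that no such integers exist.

s = 1436, t = -288

Since gcd(299, 1471) = 1, every integer is an integer combination of 299 and 1471.
Dividing repeatedly: 1471 = 4·299 + 275, 299 = 1·275 + 24, 275 = 11·24 + 11, 24 = 2·11 + 2, 11 = 5·2 + 1, 2 = 2·1 + 0.
Working back up the chain: 1 = 11 − 5·2 = 11 − 5·(24 − 2·11) = −5·24 + 11·11 = −5·24 + 11·(275 − 11·24) = 11·275 − 126·24 = 11·275 − 126·(299 − 1·275) = −126·299 + 137·275 = −126·299 + 137·(1471 − 4·299) = 137·1471 − 674·299. So 299·(-674) + 1471·137 = 1.
Scaling by 5716 gives the particular solution (s, t) = (-3852584, 783092).
Shifting by a multiple of (1471, −299) keeps it a solution: s = -3852584 + 2620·1471 = 1436, t = 783092 − 2620·299 = -288.
Indeed 299·1436 + 1471·(-288) = 429364 − 423648 = 5716.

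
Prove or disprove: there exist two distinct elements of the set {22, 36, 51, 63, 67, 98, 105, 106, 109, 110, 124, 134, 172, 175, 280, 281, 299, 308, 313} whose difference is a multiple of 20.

Reduce each element modulo 20: 22↦2, 36↦16, 51↦11, 63↦3, 67↦7, 98↦18, 105↦5, 106↦6, 109↦9, 110↦10, 124↦4, 134↦14, 172↦12, 175↦15, 280↦0, 281↦1, 299↦19, 308↦8, 313↦13.
No residue repeats among the 19 elements, so no pair has difference ≡ 0 (mod 20).

No such pair exists.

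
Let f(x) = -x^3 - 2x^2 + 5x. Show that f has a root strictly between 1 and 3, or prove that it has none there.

f(1) = 2 and f(3) = -30, which have opposite signs.
As a polynomial, f is continuous on every closed interval.
By the Intermediate Value Theorem, f takes the value 0 somewhere in the open interval.

Yes, f has a root in the interval.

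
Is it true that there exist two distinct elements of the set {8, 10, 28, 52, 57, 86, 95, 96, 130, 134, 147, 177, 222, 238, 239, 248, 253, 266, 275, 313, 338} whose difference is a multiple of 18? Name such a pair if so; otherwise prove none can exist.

The pair (8, 134) works.

Both 8 and 134 leave remainder 8 on division by 18; their difference 126 = 7·18 is a multiple of 18.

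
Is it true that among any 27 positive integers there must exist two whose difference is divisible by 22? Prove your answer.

Each integer lies in one of the 22 residue classes modulo 22.
Placing 27 integers into 22 classes, some class receives at least two — say a and b.
Equal remainders mean a − b ≡ 0 (mod 22), so 22 divides their difference.

True.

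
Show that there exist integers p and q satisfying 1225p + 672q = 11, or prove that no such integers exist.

Any value of 1225p + 672q is a multiple of gcd(1225, 672) = 7.
But 11 = 7·1 + 4, so 7 ∤ 11.
Therefore 1225p + 672q = 11 has no solution in integers.

There are no such integers.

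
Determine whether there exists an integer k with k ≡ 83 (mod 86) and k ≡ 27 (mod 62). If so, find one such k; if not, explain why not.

gcd(86, 62) = 2. A simultaneous solution exists iff 83 ≡ 27 (mod 2); here 83 mod 2 = 1 = 27 mod 2, so it does.
Write k = 83 + 86t. Then 86t ≡ 27 − 83 ≡ 6 (mod 62); dividing through by 2 gives 43t ≡ 3 (mod 31).
43 ≡ 12 (mod 31), so this reads 12t ≡ 3 (mod 31). Invert 12 mod 31 by the Euclidean algorithm: 31 = 2·12 + 7, 12 = 1·7 + 5, 7 = 1·5 + 2, 5 = 2·2 + 1, 2 = 2·1 + 0; back-substituting, 1 = 5 − 2·2 = 5 − 2·(7 − 1·5) = −2·7 + 3·5 = −2·7 + 3·(12 − 1·7) = 3·12 − 5·7 = 3·12 − 5·(31 − 2·12) = −5·31 + 13·12. Hence 12·13 ≡ 1, so 12⁻¹ ≡ 13 (mod 31).
Therefore t ≡ 13·3 = 39 ≡ 8 (mod 31).
Then k = 83 + 86·8 = 771.
Check: 771 mod 86 = 83, 771 mod 62 = 27. ✓

k = 771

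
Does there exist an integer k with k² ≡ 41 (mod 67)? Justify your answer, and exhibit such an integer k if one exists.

67 is prime, so by Euler's criterion 41 is a square mod 67 iff 41^((67−1)/2) = 41^33 ≡ 1 (mod 67).
Repeated squaring mod 67: 41^2 = 1681 ≡ 6; 41^4 ≡ 6² = 36 ≡ 36; 41^8 ≡ 36² = 1296 ≡ 23; 41^16 ≡ 23² = 529 ≡ 60; 41^32 ≡ 60² = 3600 ≡ 49.
Since 33 = 32 + 1, 41^33 ≡ 49 · 41; multiplying out mod 67: 49·41 = 2009 ≡ 66. Thus 41^33 ≡ 66 ≡ −1 (mod 67).
By Euler's criterion 41 is a quadratic non-residue mod 67: no k satisfies k² ≡ 41 (mod 67).

No such integer exists.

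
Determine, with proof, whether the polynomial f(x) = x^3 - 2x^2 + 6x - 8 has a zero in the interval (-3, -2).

No such root exists.

Evaluate at the endpoints: f(-3) = -71, f(-2) = -36 — same sign (negative).
The derivative f'(x) = 3x^2 - 4x + 6 is a quadratic with discriminant (-4)² − 4·3·6 = -56 < 0; it never vanishes, so it is always positive (sign of the leading coefficient).
So f is strictly increasing; between -3 and -2 its values lie between f(-3) = -71 and f(-2) = -36, all negative. Therefore f has no root in (-3, -2).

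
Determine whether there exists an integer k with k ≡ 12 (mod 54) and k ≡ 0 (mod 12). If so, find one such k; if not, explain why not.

Here gcd(54, 12) = 6, and both 12 and 0 leave remainder 0 mod 6, so the system is consistent.
The smallest candidate k = 12 works directly: 12 ≡ 0 (mod 12).
Verify: 12 = 0·54 + 12 and 12 = 1·12 + 0. ✓

k = 12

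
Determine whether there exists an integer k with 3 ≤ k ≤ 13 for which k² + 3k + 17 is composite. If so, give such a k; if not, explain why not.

k = 10

At k = 10: 10² + 3·10 + 17 = 147 = 3·49, which is composite.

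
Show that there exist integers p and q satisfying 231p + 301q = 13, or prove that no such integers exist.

No such integers exist.

gcd(231, 301) = 7, so every integer of the form 231p + 301q is a multiple of 7.
But 13 is not a multiple of 7 (it leaves remainder 6).
Therefore 231p + 301q = 13 has no solution in integers.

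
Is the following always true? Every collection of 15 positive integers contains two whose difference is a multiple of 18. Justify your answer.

No; for instance {89, 90, 91, 92, 93, 94, 95, 96, 97, 98, 99, 100, 101, 102, 103} is a counterexample.

Consider the 15 integers 89, 90, …, 103. They lie in distinct residue classes modulo 18, since 15 ≤ 18.
The differences between them range over 1, …, 14, none of which is divisible by 18.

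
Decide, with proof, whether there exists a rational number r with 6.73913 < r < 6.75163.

Look for a denominator N such that an integer falls strictly between N·6.73913 and N·6.75163. N = 4 works: 4·6.73913 = 26.95652 < 27 < 27.00652 = 4·6.75163.
Dividing back, 6.73913 < 27/4 < 6.75163, and 27/4 is rational.

r = 27/4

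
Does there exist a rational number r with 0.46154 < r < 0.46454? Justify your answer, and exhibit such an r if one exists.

Scale by 28: the interval becomes (12.92312, 13.00712), which contains the integer 13.
Hence 13/28 is a rational number with 0.46154 < 13/28 < 0.46454.

r = 13/28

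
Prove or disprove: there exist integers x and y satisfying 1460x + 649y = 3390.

Since gcd(1460, 649) = 1, every integer is an integer combination of 1460 and 649.
Euclidean algorithm: 1460 = 2·649 + 162, 649 = 4·162 + 1, 162 = 162·1 + 0.
Unwinding: 1 = 649 − 4·162 = 649 − 4·(1460 − 2·649) = −4·1460 + 9·649, i.e. 1460·(-4) + 649·9 = 1.
Times 3390: 1460·(-13560) + 649·30510 = 3390, so (-13560, 30510) solves it.
Adding 21·649 to x and subtracting 21·1460 from y gives the tidier solution (69, -150).
Check: 1460·69 + 649·(-150) = 100740 − 97350 = 3390. ✓

x = 69, y = -150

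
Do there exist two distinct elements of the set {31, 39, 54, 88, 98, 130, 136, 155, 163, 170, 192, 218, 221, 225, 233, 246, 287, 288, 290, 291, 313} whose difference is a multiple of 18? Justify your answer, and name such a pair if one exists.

Reduce each element mod 18: 31↦13, 39↦3, 54↦0, 88↦16, 98↦8, 130↦4, 136↦10, 155↦11, 163↦1, 170↦8, 192↦12, 218↦2, 221↦5, 225↦9, 233↦17, 246↦12, 287↦17, 288↦0, 290↦2, 291↦3, 313↦7. The residue 3 repeats (at 39 and 291), and 291 − 39 = 252 = 14·18.

39 and 291 are such a pair.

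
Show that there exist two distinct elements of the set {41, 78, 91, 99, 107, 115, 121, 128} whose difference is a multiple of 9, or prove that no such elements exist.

Two integers differ by a multiple of 9 exactly when they have the same residue mod 9. The residues are 41↦5, 78↦6, 91↦1, 99↦0, 107↦8, 115↦7, 121↦4, 128↦2.
These 8 residues are pairwise different, hence no difference of two elements is divisible by 9.

There is no such pair.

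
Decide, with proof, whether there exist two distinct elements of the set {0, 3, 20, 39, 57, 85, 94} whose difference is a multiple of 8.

Residues mod 8: 0↦0, 3↦3, 20↦4, 39↦7, 57↦1, 85↦5, 94↦6.
All 7 residues are distinct, so no two elements differ by a multiple of 8.

No such pair exists.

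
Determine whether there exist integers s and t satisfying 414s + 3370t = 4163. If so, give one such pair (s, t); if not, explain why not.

gcd(414, 3370) = 2, so every integer of the form 414s + 3370t is a multiple of 2.
However 4163 leaves remainder 1 on division by 2.
Therefore 414s + 3370t = 4163 has no solution in integers.

No, no such integers exist.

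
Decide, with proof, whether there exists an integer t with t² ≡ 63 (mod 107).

There is no such integer.

Apply Euler's criterion with the prime 107: 63 is a quadratic residue iff 63^53 ≡ 1 (mod 107), and a non-residue iff it is ≡ −1.
Repeated squaring mod 107: 63^2 = 3969 ≡ 10; 63^4 ≡ 10² = 100 ≡ 100; 63^8 ≡ 100² = 10000 ≡ 49; 63^16 ≡ 49² = 2401 ≡ 47; 63^32 ≡ 47² = 2209 ≡ 69.
Since 53 = 32 + 16 + 4 + 1, 63^53 ≡ 69 · 47 · 100 · 63; multiplying out mod 107: 69·47 = 3243 ≡ 33, then 33·100 = 3300 ≡ 90, then 90·63 = 5670 ≡ 106. Thus 63^53 ≡ 106 ≡ −1 (mod 107).
By Euler's criterion 63 is a quadratic non-residue mod 107: no t satisfies t² ≡ 63 (mod 107).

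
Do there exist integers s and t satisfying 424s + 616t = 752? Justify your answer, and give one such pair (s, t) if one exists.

s = 41, t = -27

Every value of 424s + 616t is a multiple of gcd(424, 616) = 8; since 8 ∣ 752, solutions exist.
Dividing through by 8 reduces the equation to 53s + 77t = 94.
Run the Euclidean algorithm on 77 and 53: 77 = 1·53 + 24, 53 = 2·24 + 5, 24 = 4·5 + 4, 5 = 1·4 + 1, 4 = 4·1 + 0.
Unwinding: 1 = 5 − 1·4 = 5 − (24 − 4·5) = −24 + 5·5 = −24 + 5·(53 − 2·24) = 5·53 − 11·24 = 5·53 − 11·(77 − 1·53) = −11·77 + 16·53, i.e. 53·16 + 77·(-11) = 1.
Times 94: 53·1504 + 77·(-1034) = 94, so (1504, -1034) solves it.
Shifting by a multiple of (77, −53) keeps it a solution: s = 1504 − 19·77 = 41, t = -1034 + 19·53 = -27.
Indeed 424·41 + 616·(-27) = 17384 − 16632 = 752.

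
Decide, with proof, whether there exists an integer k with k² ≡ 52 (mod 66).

No such integer exists.

Work modulo the divisor 11 of 66. If k² ≡ 52 (mod 66) then k² ≡ 8 (mod 11).
Squares mod 11 repeat after k = 5 (as (−k)² = k²); for k = 0..5 they are 0, 1, 4, 9, 5, 3.
The set of squares mod 11 is therefore {0, 1, 3, 4, 5, 9}, which does not contain 8.
Therefore k² ≡ 52 (mod 66) has no solution.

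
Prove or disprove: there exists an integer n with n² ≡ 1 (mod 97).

n = 96 works: 96² = 9216, and 9216 − 1 = 9215 = 95·97.

n = 96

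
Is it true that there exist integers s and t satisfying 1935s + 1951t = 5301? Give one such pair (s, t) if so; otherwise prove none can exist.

Since gcd(1935, 1951) = 1, every integer is an integer combination of 1935 and 1951.
Dividing repeatedly: 1951 = 1·1935 + 16, 1935 = 120·16 + 15, 16 = 1·15 + 1, 15 = 15·1 + 0.
Back-substituting, 1 = 16 − 1·15 = 16 − (1935 − 120·16) = −1935 + 121·16 = −1935 + 121·(1951 − 1·1935) = 121·1951 − 122·1935; that is, 1935·(-122) + 1951·121 = 1.
Scaling by 5301 gives the particular solution (s, t) = (-646722, 641421).
Shifting by a multiple of (1951, −1935) keeps it a solution: s = -646722 + 332·1951 = 1010, t = 641421 − 332·1935 = -999.
Indeed 1935·1010 + 1951·(-999) = 1954350 − 1949049 = 5301.

s = 1010, t = -999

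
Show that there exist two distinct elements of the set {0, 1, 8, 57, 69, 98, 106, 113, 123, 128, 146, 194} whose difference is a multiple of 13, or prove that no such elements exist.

There is no such pair.

Residues mod 13: 0↦0, 1↦1, 8↦8, 57↦5, 69↦4, 98↦7, 106↦2, 113↦9, 123↦6, 128↦11, 146↦3, 194↦12.
No residue repeats among the 12 elements, so no pair has difference ≡ 0 (mod 13).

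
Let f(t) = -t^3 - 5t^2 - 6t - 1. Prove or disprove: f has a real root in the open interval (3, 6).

f(3) = -91 and f(6) = -433, both negative, so a sign-change argument is unavailable; we show f keeps this sign on the whole interval.
Shift to the endpoint 3: with t = 3 + u (0 < u < 3), one computes f(3 + u) = -u^3 - 14u^2 - 63u - 91.
The nonzero coefficients here are all negative, so for u > 0 every term is negative (or zero), and the constant term -91 is strictly negative.
So f is strictly negative on (3, 6); no root exists in the interval.

f has no root in that interval.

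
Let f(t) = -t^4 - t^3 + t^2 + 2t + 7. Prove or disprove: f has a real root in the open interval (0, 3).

Such a root exists.

f(0) = 7 and f(3) = -86, which have opposite signs.
As a polynomial, f is continuous on every closed interval.
By the Intermediate Value Theorem, f takes the value 0 somewhere in the open interval.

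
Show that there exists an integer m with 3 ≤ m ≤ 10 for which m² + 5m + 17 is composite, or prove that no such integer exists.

At m = 8: 8² + 5·8 + 17 = 121 = 11·11, which is composite.

m = 8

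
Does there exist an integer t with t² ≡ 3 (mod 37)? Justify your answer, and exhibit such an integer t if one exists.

t = 15

t = 15 works: 15² = 225, and 225 − 3 = 222 = 6·37.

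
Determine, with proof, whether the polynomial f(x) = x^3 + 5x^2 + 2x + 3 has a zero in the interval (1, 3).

No.

f(1) = 11 and f(3) = 81, both positive, so a sign-change argument is unavailable; we show f keeps this sign on the whole interval.
Shift to the endpoint 1: with x = 1 + u (0 < u < 2), one computes f(1 + u) = u^3 + 8u^2 + 15u + 11.
All 4 nonzero coefficients of this polynomial in u are positive; hence for u > 0 the value is a sum of positive terms (the constant 11 among them).
Therefore f(x) > 0 throughout (1, 3), and f has no zero there.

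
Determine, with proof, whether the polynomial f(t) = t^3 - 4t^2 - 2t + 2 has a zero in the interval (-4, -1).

No such root exists.

f(-4) = -118 and f(-1) = -1, both negative, so a sign-change argument is unavailable; we show f keeps this sign on the whole interval.
Substitute t = -1 − u, where 0 < u < 3 on the interval. Expanding, f(-1 − u) = -u^3 - 7u^2 - 9u - 1.
All 4 nonzero coefficients of this polynomial in u are negative; hence for u > 0 the value is a sum of negative terms (the constant -1 among them).
Therefore f(t) < 0 throughout (-4, -1), and f has no zero there.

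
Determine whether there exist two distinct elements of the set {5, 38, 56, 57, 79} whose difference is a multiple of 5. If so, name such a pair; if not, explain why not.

There is no such pair.

Two integers differ by a multiple of 5 exactly when they have the same residue mod 5. The residues are 5↦0, 38↦3, 56↦1, 57↦2, 79↦4.
All 5 residues are distinct, so no two elements differ by a multiple of 5.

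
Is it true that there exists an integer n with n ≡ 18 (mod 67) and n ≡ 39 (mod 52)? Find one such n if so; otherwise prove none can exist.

n = 2899

The moduli 67 and 52 are coprime, so by the Chinese Remainder Theorem a unique solution modulo 3484 exists.
Write n = 18 + 67t and require 18 + 67t ≡ 39 (mod 52), i.e. 67t ≡ 21 (mod 52).
67 ≡ 15 (mod 52), so this reads 15t ≡ 21 (mod 52). Note 15·7 = 105 ≡ 1 (mod 52) (as 105 − 1 = 2·52), so 15⁻¹ ≡ 7.
Multiplying by 7: t ≡ 7·21 = 147 ≡ 43 (mod 52).
Taking t = 43 gives n = 18 + 67·43 = 2899.
Indeed 2899 ≡ 18 (mod 67) and 2899 ≡ 39 (mod 52).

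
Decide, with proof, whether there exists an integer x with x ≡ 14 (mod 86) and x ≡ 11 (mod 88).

Reduce both congruences modulo 2, which divides 86 and 88: they say x ≡ 14 (mod 2) and x ≡ 11 (mod 2).
These are incompatible: 14 − 11 = 3 is not divisible by 2.
Hence the system has no solution.

There is no such integer.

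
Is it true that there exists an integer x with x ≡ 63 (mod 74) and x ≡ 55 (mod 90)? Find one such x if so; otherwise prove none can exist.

Here gcd(74, 90) = 2, and both 63 and 55 leave remainder 1 mod 2, so the system is consistent.
Put x = 63 + 74t, so we need 74t ≡ 82 (mod 90), equivalently (divide by 2) 37t ≡ 41 (mod 45).
Note 37·28 = 1036 ≡ 1 (mod 45) (as 1036 − 1 = 23·45), so 37⁻¹ ≡ 28.
Therefore t ≡ 28·41 = 1148 ≡ 23 (mod 45).
Then x = 63 + 74·23 = 1765.
Check: 1765 mod 74 = 63, 1765 mod 90 = 55. ✓

x = 1765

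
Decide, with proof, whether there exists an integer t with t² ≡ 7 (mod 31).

t = 10 works: 10² = 100, and 100 − 7 = 93 = 3·31.

t = 10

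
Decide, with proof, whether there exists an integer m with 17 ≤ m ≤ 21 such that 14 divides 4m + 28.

m = 21

Scanning upward from m = 17 gives 96, 100, 104, 108, none divisible by 14. m = 21 works, since 4·21 + 28 = 112 = 8·14.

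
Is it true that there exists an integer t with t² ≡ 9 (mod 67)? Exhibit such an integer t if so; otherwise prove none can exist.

t = 64 works: 64² = 4096, and 4096 − 9 = 4087 = 61·67.

t = 64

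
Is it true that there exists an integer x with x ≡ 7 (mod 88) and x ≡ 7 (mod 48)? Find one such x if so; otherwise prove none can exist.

x = 7

The moduli are not coprime: gcd(88, 48) = 8. Compatibility requires 8 ∣ (7 − 7) = 0, which holds, so solutions exist.
The smallest candidate x = 7 works directly: 7 ≡ 7 (mod 48).
Verify: 7 = 0·88 + 7 and 7 = 0·48 + 7. ✓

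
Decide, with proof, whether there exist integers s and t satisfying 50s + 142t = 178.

Every value of 50s + 142t is a multiple of gcd(50, 142) = 2; since 2 ∣ 178, solutions exist.
Dividing through by 2 reduces the equation to 25s + 71t = 89.
Run the Euclidean algorithm on 71 and 25: 71 = 2·25 + 21, 25 = 1·21 + 4, 21 = 5·4 + 1, 4 = 4·1 + 0.
Unwinding: 1 = 21 − 5·4 = 21 − 5·(25 − 1·21) = −5·25 + 6·21 = −5·25 + 6·(71 − 2·25) = 6·71 − 17·25, i.e. 25·(-17) + 71·6 = 1.
Multiplying through by 89: s = (-17)·89 = -1513, t = 6·89 = 534 is a solution.
Shifting by a multiple of (71, −25) keeps it a solution: s = -1513 + 22·71 = 49, t = 534 − 22·25 = -16.
Check: 50·49 + 142·(-16) = 2450 − 2272 = 178. ✓

s = 49, t = -16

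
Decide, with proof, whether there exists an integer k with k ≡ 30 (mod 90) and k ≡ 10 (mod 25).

k = 210

gcd(90, 25) = 5. A simultaneous solution exists iff 30 ≡ 10 (mod 5); here 30 mod 5 = 0 = 10 mod 5, so it does.
The integers ≡ 30 (mod 90) are 30, 120, 210, …; their remainders mod 25 are 5, 20, 10, so k = 210 is the first that is ≡ 10 (mod 25).
Indeed 210 ≡ 30 (mod 90) and 210 ≡ 10 (mod 25).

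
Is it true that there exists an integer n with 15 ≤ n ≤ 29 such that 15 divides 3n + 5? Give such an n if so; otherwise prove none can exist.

For n = 15, 16, …, 29 the values of 3n + 5 modulo 15 are 5, 8, 11, 14, 2, 5, 8, 11, 14, 2, 5, 8, 11, 14, 2 respectively.
Since 0 is absent from this list, 15 ∤ 3n + 5 for every n with 15 ≤ n ≤ 29.

There is no such integer n in that range.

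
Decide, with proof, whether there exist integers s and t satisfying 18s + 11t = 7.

s = 1, t = -1

Since gcd(18, 11) = 1, every integer is an integer combination of 18 and 11.
Euclidean algorithm: 18 = 1·11 + 7, 11 = 1·7 + 4, 7 = 1·4 + 3, 4 = 1·3 + 1, 3 = 3·1 + 0.
Unwinding: 1 = 4 − 1·3 = 4 − (7 − 1·4) = −7 + 2·4 = −7 + 2·(11 − 1·7) = 2·11 − 3·7 = 2·11 − 3·(18 − 1·11) = −3·18 + 5·11, i.e. 18·(-3) + 11·5 = 1.
Scaling by 7 gives the particular solution (s, t) = (-21, 35).
The general solution is s = -21 + 11k, t = 35 − 18k; taking k = 2 gives the smaller pair s = 1, t = -1.
Indeed 18·1 + 11·(-1) = 18 − 11 = 7.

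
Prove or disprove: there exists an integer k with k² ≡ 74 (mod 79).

No such integer exists.

Apply Euler's criterion with the prime 79: 74 is a quadratic residue iff 74^39 ≡ 1 (mod 79), and a non-residue iff it is ≡ −1.
Repeated squaring mod 79: 74^2 = 5476 ≡ 25; 74^4 ≡ 25² = 625 ≡ 72; 74^8 ≡ 72² = 5184 ≡ 49; 74^16 ≡ 49² = 2401 ≡ 31; 74^32 ≡ 31² = 961 ≡ 13.
Since 39 = 32 + 4 + 2 + 1, 74^39 ≡ 13 · 72 · 25 · 74; multiplying out mod 79: 13·72 = 936 ≡ 67, then 67·25 = 1675 ≡ 16, then 16·74 = 1184 ≡ 78. Thus 74^39 ≡ 78 ≡ −1 (mod 79).
By Euler's criterion 74 is a quadratic non-residue mod 79: no k satisfies k² ≡ 74 (mod 79).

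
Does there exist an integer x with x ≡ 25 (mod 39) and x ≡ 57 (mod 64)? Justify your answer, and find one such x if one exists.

x = 1273

The moduli 39 and 64 are coprime, so by the Chinese Remainder Theorem a unique solution modulo 2496 exists.
Write x = 25 + 39t and require 25 + 39t ≡ 57 (mod 64), i.e. 39t ≡ 32 (mod 64).
Since 39·23 = 897 = 14·64 + 1, the inverse of 39 mod 64 is 23.
Multiplying by 23: t ≡ 23·32 = 736 ≡ 32 (mod 64).
Taking t = 32 gives x = 25 + 39·32 = 1273.
Verify: 1273 = 32·39 + 25 and 1273 = 19·64 + 57. ✓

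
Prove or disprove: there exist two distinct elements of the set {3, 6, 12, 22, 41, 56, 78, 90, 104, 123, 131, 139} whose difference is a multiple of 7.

6 and 41 are such a pair.

Both 6 and 41 leave remainder 6 on division by 7; their difference 35 = 5·7 is a multiple of 7.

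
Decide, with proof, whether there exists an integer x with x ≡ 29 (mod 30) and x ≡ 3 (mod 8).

The moduli are not coprime: gcd(30, 8) = 2. Compatibility requires 2 ∣ (3 − 29) = -26, which holds, so solutions exist.
The integers ≡ 29 (mod 30) are 29, 59, …; their remainders mod 8 are 5, 3, so x = 59 is the first that is ≡ 3 (mod 8).
Check: 59 mod 30 = 29, 59 mod 8 = 3. ✓

x = 59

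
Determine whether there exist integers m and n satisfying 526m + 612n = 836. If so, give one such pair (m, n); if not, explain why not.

m = 218, n = -186

Since gcd(526, 612) = 2 and 836 = 2·418, Bézout's identity guarantees a solution.
Dividing through by 2 reduces the equation to 263m + 306n = 418.
Run the Euclidean algorithm on 306 and 263: 306 = 1·263 + 43, 263 = 6·43 + 5, 43 = 8·5 + 3, 5 = 1·3 + 2, 3 = 1·2 + 1, 2 = 2·1 + 0.
Back-substituting, 1 = 3 − 1·2 = 3 − (5 − 1·3) = −5 + 2·3 = −5 + 2·(43 − 8·5) = 2·43 − 17·5 = 2·43 − 17·(263 − 6·43) = −17·263 + 104·43 = −17·263 + 104·(306 − 1·263) = 104·306 − 121·263; that is, 263·(-121) + 306·104 = 1.
Multiplying through by 418: m = (-121)·418 = -50578, n = 104·418 = 43472 is a solution.
The general solution is m = -50578 + 306k, n = 43472 − 263k; taking k = 166 gives the smaller pair m = 218, n = -186.
Check: 526·218 + 612·(-186) = 114668 − 113832 = 836. ✓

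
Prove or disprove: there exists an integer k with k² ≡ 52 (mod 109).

There is no such integer.

109 is prime, so by Euler's criterion 52 is a square mod 109 iff 52^((109−1)/2) = 52^54 ≡ 1 (mod 109).
Repeated squaring mod 109: 52^2 = 2704 ≡ 88; 52^4 ≡ 88² = 7744 ≡ 5; 52^8 ≡ 5² = 25 ≡ 25; 52^16 ≡ 25² = 625 ≡ 80; 52^32 ≡ 80² = 6400 ≡ 78.
Since 54 = 32 + 16 + 4 + 2, 52^54 ≡ 78 · 80 · 5 · 88; multiplying out mod 109: 78·80 = 6240 ≡ 27, then 27·5 = 135 ≡ 26, then 26·88 = 2288 ≡ 108. Thus 52^54 ≡ 108 ≡ −1 (mod 109).
The value −1 means 52 is a non-residue modulo 109, so k² ≡ 52 (mod 109) is impossible.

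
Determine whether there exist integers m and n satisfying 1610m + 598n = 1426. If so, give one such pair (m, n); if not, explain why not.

m = 2, n = -3

Every value of 1610m + 598n is a multiple of gcd(1610, 598) = 46; since 46 ∣ 1426, solutions exist.
Dividing through by 46 reduces the equation to 35m + 13n = 31.
Run the Euclidean algorithm on 35 and 13: 35 = 2·13 + 9, 13 = 1·9 + 4, 9 = 2·4 + 1, 4 = 4·1 + 0.
Back-substituting, 1 = 9 − 2·4 = 9 − 2·(13 − 1·9) = −2·13 + 3·9 = −2·13 + 3·(35 − 2·13) = 3·35 − 8·13; that is, 35·3 + 13·(-8) = 1.
Scaling by 31 gives the particular solution (m, n) = (93, -248).
Subtracting 7·13 from m and adding 7·35 to n gives the tidier solution (2, -3).
Indeed 1610·2 + 598·(-3) = 3220 − 1794 = 1426.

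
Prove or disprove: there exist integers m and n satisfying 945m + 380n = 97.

There are no such integers.

Both 945 and 380 are divisible by gcd(945, 380) = 5, hence so is any combination 945m + 380n.
But 97 is not a multiple of 5 (it leaves remainder 2).
So the equation is unsolvable over ℤ.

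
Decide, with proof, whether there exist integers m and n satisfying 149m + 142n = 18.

Since gcd(149, 142) = 1, every integer is an integer combination of 149 and 142.
Run the Euclidean algorithm on 149 and 142: 149 = 1·142 + 7, 142 = 20·7 + 2, 7 = 3·2 + 1, 2 = 2·1 + 0.
Unwinding: 1 = 7 − 3·2 = 7 − 3·(142 − 20·7) = −3·142 + 61·7 = −3·142 + 61·(149 − 1·142) = 61·149 − 64·142, i.e. 149·61 + 142·(-64) = 1.
Times 18: 149·1098 + 142·(-1152) = 18, so (1098, -1152) solves it.
Subtracting 7·142 from m and adding 7·149 to n gives the tidier solution (104, -109).
Indeed 149·104 + 142·(-109) = 15496 − 15478 = 18.

m = 104, n = -109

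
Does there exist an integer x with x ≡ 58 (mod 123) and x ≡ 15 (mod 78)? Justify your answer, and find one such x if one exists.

No such integer exists.

gcd(123, 78) = 3. If x ≡ 58 (mod 123) and x ≡ 15 (mod 78), then x ≡ 58 (mod 3) and x ≡ 15 (mod 3).
These are incompatible: 58 − 15 = 43 is not divisible by 3.
Hence the system has no solution.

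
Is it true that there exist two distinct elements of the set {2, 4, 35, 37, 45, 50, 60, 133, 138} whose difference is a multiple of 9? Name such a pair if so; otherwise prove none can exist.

No, no such pair exists.

Reduce each element modulo 9: 2↦2, 4↦4, 35↦8, 37↦1, 45↦0, 50↦5, 60↦6, 133↦7, 138↦3.
These 9 residues are pairwise different, hence no difference of two elements is divisible by 9.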